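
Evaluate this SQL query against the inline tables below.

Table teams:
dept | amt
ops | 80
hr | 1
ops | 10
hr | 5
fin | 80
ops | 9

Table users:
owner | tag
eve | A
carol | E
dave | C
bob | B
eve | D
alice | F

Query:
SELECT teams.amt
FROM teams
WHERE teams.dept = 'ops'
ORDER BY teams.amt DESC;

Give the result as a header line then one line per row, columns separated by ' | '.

After WHERE (3 rows):
teams.dept | teams.amt
ops | 80
ops | 10
ops | 9
After SELECT (3 rows):
teams.amt
80
10
9
After ORDER BY (3 rows):
teams.amt
80
10
9

== RESULT ==
teams.amt
80
10
9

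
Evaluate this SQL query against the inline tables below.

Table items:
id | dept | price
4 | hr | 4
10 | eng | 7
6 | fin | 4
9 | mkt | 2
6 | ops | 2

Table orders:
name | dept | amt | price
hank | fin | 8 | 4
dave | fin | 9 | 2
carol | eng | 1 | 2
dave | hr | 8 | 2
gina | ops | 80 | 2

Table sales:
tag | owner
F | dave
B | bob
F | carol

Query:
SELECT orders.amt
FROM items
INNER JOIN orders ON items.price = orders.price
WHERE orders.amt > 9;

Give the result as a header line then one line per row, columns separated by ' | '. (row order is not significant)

== RESULT ==
orders.amt
80
80

Derivation:
After JOIN orders (10 rows):
items.id | items.dept | items.price | orders.name | orders.dept | orders.amt | orders.price
4 | hr | 4 | hank | fin | 8 | 4
6 | fin | 4 | hank | fin | 8 | 4
9 | mkt | 2 | dave | fin | 9 | 2
9 | mkt | 2 | carol | eng | 1 | 2
9 | mkt | 2 | dave | hr | 8 | 2
9 | mkt | 2 | gina | ops | 80 | 2
6 | ops | 2 | dave | fin | 9 | 2
6 | ops | 2 | carol | eng | 1 | 2
6 | ops | 2 | dave | hr | 8 | 2
6 | ops | 2 | gina | ops | 80 | 2
After WHERE (2 rows):
items.id | items.dept | items.price | orders.name | orders.dept | orders.amt | orders.price
9 | mkt | 2 | gina | ops | 80 | 2
6 | ops | 2 | gina | ops | 80 | 2
After SELECT (2 rows):
orders.amt
80
80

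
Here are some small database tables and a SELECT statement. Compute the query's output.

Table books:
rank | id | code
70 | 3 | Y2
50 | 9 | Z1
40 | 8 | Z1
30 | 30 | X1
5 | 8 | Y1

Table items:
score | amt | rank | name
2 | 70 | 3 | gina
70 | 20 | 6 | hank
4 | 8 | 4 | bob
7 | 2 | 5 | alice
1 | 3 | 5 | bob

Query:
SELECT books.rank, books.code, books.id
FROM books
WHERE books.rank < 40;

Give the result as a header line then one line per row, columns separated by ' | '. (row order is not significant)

After WHERE (2 rows):
books.rank | books.id | books.code
30 | 30 | X1
5 | 8 | Y1
After SELECT (2 rows):
books.rank | books.code | books.id
30 | X1 | 30
5 | Y1 | 8

== RESULT ==
books.rank | books.code | books.id
30 | X1 | 30
5 | Y1 | 8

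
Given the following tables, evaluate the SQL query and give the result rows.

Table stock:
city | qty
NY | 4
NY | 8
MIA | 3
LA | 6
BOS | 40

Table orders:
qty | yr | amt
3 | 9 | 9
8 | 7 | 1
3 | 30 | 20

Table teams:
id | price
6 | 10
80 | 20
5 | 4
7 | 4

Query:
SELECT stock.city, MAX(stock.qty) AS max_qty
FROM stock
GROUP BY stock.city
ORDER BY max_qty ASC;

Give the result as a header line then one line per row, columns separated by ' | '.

After GROUP BY (4 rows):
stock.city | max_qty
NY | 8
MIA | 3
LA | 6
BOS | 40
After ORDER BY (4 rows):
stock.city | max_qty
MIA | 3
LA | 6
NY | 8
BOS | 40

== RESULT ==
stock.city | max_qty
MIA | 3
LA | 6
NY | 8
BOS | 40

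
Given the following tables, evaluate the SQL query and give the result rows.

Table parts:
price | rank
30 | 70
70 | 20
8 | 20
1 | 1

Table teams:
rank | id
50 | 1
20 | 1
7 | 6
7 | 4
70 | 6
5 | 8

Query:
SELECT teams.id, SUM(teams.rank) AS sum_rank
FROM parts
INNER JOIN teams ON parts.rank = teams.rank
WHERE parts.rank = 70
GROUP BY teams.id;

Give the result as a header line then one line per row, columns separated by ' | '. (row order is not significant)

== RESULT ==
teams.id | sum_rank
6 | 70

Derivation:
After JOIN teams (3 rows):
parts.price | parts.rank | teams.rank | teams.id
30 | 70 | 70 | 6
70 | 20 | 20 | 1
8 | 20 | 20 | 1
After WHERE (1 rows):
parts.price | parts.rank | teams.rank | teams.id
30 | 70 | 70 | 6
After GROUP BY (1 rows):
teams.id | sum_rank
6 | 70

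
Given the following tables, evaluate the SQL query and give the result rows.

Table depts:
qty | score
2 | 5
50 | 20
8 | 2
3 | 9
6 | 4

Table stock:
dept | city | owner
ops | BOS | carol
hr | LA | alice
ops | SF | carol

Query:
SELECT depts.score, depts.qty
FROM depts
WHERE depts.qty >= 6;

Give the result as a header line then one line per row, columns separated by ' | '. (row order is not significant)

After WHERE (3 rows):
depts.qty | depts.score
50 | 20
8 | 2
6 | 4
After SELECT (3 rows):
depts.score | depts.qty
20 | 50
2 | 8
4 | 6

== RESULT ==
depts.score | depts.qty
20 | 50
2 | 8
4 | 6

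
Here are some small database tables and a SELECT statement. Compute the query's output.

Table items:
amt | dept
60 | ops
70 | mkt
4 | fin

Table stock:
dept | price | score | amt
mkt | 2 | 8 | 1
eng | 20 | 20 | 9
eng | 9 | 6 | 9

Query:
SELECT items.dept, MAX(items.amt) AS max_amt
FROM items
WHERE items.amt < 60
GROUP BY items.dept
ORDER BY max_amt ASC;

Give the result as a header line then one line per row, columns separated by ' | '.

After WHERE (1 rows):
items.amt | items.dept
4 | fin
After GROUP BY (1 rows):
items.dept | max_amt
fin | 4
After ORDER BY (1 rows):
items.dept | max_amt
fin | 4

== RESULT ==
items.dept | max_amt
fin | 4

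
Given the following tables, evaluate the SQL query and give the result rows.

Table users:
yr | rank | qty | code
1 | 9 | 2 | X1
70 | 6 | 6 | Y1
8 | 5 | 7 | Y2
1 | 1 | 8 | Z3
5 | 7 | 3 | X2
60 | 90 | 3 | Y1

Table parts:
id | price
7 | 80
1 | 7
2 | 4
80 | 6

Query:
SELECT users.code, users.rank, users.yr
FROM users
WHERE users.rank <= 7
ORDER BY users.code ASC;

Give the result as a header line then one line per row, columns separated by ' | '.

After WHERE (4 rows):
users.yr | users.rank | users.qty | users.code
70 | 6 | 6 | Y1
8 | 5 | 7 | Y2
1 | 1 | 8 | Z3
5 | 7 | 3 | X2
After SELECT (4 rows):
users.code | users.rank | users.yr
Y1 | 6 | 70
Y2 | 5 | 8
Z3 | 1 | 1
X2 | 7 | 5
After ORDER BY (4 rows):
users.code | users.rank | users.yr
X2 | 7 | 5
Y1 | 6 | 70
Y2 | 5 | 8
Z3 | 1 | 1

== RESULT ==
users.code | users.rank | users.yr
X2 | 7 | 5
Y1 | 6 | 70
Y2 | 5 | 8
Z3 | 1 | 1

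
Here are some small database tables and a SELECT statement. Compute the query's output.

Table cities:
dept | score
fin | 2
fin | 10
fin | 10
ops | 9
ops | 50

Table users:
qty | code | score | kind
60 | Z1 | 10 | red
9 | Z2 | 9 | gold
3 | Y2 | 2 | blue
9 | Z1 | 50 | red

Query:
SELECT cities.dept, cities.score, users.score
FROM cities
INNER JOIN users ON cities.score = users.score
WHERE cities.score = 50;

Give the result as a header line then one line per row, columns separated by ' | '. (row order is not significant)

After JOIN users (5 rows):
cities.dept | cities.score | users.qty | users.code | users.score | users.kind
fin | 2 | 3 | Y2 | 2 | blue
fin | 10 | 60 | Z1 | 10 | red
fin | 10 | 60 | Z1 | 10 | red
ops | 9 | 9 | Z2 | 9 | gold
ops | 50 | 9 | Z1 | 50 | red
After WHERE (1 rows):
cities.dept | cities.score | users.qty | users.code | users.score | users.kind
ops | 50 | 9 | Z1 | 50 | red
After SELECT (1 rows):
cities.dept | cities.score | users.score
ops | 50 | 50

== RESULT ==
cities.dept | cities.score | users.score
ops | 50 | 50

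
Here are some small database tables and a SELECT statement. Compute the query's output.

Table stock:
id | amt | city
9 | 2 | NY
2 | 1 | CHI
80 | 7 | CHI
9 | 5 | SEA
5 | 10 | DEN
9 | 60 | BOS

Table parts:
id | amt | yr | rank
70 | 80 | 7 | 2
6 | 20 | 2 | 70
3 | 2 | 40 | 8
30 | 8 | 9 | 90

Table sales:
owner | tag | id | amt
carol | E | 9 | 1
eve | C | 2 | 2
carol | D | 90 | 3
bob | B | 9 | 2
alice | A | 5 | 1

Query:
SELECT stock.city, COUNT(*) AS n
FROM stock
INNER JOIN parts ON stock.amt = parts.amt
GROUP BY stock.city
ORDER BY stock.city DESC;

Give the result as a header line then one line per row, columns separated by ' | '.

== RESULT ==
stock.city | n
NY | 1

Derivation:
After JOIN parts (1 rows):
stock.id | stock.amt | stock.city | parts.id | parts.amt | parts.yr | parts.rank
9 | 2 | NY | 3 | 2 | 40 | 8
After GROUP BY (1 rows):
stock.city | n
NY | 1
After ORDER BY (1 rows):
stock.city | n
NY | 1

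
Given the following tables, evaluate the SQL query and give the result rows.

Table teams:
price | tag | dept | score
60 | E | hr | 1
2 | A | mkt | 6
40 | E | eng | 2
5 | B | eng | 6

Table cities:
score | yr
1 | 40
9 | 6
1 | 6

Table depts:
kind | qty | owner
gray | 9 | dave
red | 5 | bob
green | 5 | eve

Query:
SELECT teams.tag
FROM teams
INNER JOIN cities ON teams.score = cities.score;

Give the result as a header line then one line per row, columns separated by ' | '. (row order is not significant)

== RESULT ==
teams.tag
E
E

Derivation:
After JOIN cities (2 rows):
teams.price | teams.tag | teams.dept | teams.score | cities.score | cities.yr
60 | E | hr | 1 | 1 | 40
60 | E | hr | 1 | 1 | 6
After SELECT (2 rows):
teams.tag
E
E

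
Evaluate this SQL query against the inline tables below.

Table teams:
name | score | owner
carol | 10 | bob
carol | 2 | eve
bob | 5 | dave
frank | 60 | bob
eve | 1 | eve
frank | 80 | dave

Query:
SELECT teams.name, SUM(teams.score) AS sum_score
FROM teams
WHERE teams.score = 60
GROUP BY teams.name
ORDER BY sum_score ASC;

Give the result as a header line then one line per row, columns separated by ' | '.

== RESULT ==
teams.name | sum_score
frank | 60

Derivation:
After WHERE (1 rows):
teams.name | teams.score | teams.owner
frank | 60 | bob
After GROUP BY (1 rows):
teams.name | sum_score
frank | 60
After ORDER BY (1 rows):
teams.name | sum_score
frank | 60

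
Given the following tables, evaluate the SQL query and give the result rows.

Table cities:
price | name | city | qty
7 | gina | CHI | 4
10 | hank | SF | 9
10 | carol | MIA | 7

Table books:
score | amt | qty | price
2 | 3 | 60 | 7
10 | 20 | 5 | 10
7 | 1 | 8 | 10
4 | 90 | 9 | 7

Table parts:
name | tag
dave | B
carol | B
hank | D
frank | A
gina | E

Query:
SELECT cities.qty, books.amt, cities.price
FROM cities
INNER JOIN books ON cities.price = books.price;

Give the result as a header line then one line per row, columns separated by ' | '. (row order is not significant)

== RESULT ==
cities.qty | books.amt | cities.price
4 | 3 | 7
4 | 90 | 7
9 | 20 | 10
9 | 1 | 10
7 | 20 | 10
7 | 1 | 10

Derivation:
After JOIN books (6 rows):
cities.price | cities.name | cities.city | cities.qty | books.score | books.amt | books.qty | books.price
7 | gina | CHI | 4 | 2 | 3 | 60 | 7
7 | gina | CHI | 4 | 4 | 90 | 9 | 7
10 | hank | SF | 9 | 10 | 20 | 5 | 10
10 | hank | SF | 9 | 7 | 1 | 8 | 10
10 | carol | MIA | 7 | 10 | 20 | 5 | 10
10 | carol | MIA | 7 | 7 | 1 | 8 | 10
After SELECT (6 rows):
cities.qty | books.amt | cities.price
4 | 3 | 7
4 | 90 | 7
9 | 20 | 10
9 | 1 | 10
7 | 20 | 10
7 | 1 | 10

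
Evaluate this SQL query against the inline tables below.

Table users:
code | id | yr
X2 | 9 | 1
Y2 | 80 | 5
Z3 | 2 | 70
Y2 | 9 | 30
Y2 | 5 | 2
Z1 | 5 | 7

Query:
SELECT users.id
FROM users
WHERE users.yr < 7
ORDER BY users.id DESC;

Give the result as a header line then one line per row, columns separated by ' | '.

After WHERE (3 rows):
users.code | users.id | users.yr
X2 | 9 | 1
Y2 | 80 | 5
Y2 | 5 | 2
After SELECT (3 rows):
users.id
9
80
5
After ORDER BY (3 rows):
users.id
80
9
5

== RESULT ==
users.id
80
9
5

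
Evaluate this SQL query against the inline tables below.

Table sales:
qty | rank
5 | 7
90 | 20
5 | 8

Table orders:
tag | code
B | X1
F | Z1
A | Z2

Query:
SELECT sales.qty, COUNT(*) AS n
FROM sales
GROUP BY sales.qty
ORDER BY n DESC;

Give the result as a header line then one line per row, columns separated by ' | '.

== RESULT ==
sales.qty | n
5 | 2
90 | 1

Derivation:
After GROUP BY (2 rows):
sales.qty | n
5 | 2
90 | 1
After ORDER BY (2 rows):
sales.qty | n
5 | 2
90 | 1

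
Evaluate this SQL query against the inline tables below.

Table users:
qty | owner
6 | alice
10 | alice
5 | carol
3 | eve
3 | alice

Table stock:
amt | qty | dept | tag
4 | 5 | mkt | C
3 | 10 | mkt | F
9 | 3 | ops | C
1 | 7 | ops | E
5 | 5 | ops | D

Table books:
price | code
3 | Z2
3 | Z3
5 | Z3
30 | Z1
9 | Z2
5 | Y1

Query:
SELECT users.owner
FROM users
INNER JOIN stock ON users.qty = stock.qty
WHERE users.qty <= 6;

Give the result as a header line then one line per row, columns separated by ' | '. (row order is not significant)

== RESULT ==
users.owner
carol
carol
eve
alice

Derivation:
After JOIN stock (5 rows):
users.qty | users.owner | stock.amt | stock.qty | stock.dept | stock.tag
10 | alice | 3 | 10 | mkt | F
5 | carol | 4 | 5 | mkt | C
5 | carol | 5 | 5 | ops | D
3 | eve | 9 | 3 | ops | C
3 | alice | 9 | 3 | ops | C
After WHERE (4 rows):
users.qty | users.owner | stock.amt | stock.qty | stock.dept | stock.tag
5 | carol | 4 | 5 | mkt | C
5 | carol | 5 | 5 | ops | D
3 | eve | 9 | 3 | ops | C
3 | alice | 9 | 3 | ops | C
After SELECT (4 rows):
users.owner
carol
carol
eve
alice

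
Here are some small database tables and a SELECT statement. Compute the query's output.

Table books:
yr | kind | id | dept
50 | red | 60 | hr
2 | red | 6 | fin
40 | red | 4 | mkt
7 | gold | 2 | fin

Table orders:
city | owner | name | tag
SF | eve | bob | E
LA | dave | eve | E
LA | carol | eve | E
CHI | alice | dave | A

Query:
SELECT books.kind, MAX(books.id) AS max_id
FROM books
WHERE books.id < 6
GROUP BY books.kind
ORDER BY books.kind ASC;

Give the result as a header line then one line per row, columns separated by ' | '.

After WHERE (2 rows):
books.yr | books.kind | books.id | books.dept
40 | red | 4 | mkt
7 | gold | 2 | fin
After GROUP BY (2 rows):
books.kind | max_id
red | 4
gold | 2
After ORDER BY (2 rows):
books.kind | max_id
gold | 2
red | 4

== RESULT ==
books.kind | max_id
gold | 2
red | 4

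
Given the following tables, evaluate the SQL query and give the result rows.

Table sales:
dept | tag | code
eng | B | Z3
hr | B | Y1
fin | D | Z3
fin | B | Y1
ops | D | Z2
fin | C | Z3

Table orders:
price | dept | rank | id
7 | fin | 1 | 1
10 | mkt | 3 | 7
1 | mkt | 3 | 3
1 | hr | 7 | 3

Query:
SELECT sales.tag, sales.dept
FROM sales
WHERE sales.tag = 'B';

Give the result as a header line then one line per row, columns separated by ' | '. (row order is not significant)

== RESULT ==
sales.tag | sales.dept
B | eng
B | hr
B | fin

Derivation:
After WHERE (3 rows):
sales.dept | sales.tag | sales.code
eng | B | Z3
hr | B | Y1
fin | B | Y1
After SELECT (3 rows):
sales.tag | sales.dept
B | eng
B | hr
B | fin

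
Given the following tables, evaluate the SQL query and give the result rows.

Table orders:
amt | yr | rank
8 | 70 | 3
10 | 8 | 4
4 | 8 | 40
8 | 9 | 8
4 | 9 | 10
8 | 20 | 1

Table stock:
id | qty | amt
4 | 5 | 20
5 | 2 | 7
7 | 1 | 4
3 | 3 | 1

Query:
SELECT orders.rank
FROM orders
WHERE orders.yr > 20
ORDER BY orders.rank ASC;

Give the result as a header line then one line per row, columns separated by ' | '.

== RESULT ==
orders.rank
3

Derivation:
After WHERE (1 rows):
orders.amt | orders.yr | orders.rank
8 | 70 | 3
After SELECT (1 rows):
orders.rank
3
After ORDER BY (1 rows):
orders.rank
3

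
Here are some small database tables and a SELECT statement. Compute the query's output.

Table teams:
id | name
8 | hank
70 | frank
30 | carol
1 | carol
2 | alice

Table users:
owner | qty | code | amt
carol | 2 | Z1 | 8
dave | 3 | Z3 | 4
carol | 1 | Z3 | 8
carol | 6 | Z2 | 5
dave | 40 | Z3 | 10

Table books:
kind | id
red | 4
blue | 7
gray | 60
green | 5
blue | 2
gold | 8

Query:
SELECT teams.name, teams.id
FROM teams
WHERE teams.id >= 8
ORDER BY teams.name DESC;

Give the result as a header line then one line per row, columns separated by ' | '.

After WHERE (3 rows):
teams.id | teams.name
8 | hank
70 | frank
30 | carol
After SELECT (3 rows):
teams.name | teams.id
hank | 8
frank | 70
carol | 30
After ORDER BY (3 rows):
teams.name | teams.id
hank | 8
frank | 70
carol | 30

== RESULT ==
teams.name | teams.id
hank | 8
frank | 70
carol | 30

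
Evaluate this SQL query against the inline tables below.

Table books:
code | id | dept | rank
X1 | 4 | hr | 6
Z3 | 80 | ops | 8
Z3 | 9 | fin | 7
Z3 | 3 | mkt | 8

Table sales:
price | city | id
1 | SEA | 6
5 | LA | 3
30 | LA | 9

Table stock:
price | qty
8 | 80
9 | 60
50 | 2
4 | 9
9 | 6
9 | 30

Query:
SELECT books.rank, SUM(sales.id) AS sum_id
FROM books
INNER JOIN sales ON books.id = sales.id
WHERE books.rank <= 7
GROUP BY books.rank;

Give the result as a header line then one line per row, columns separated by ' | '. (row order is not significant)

After JOIN sales (2 rows):
books.code | books.id | books.dept | books.rank | sales.price | sales.city | sales.id
Z3 | 9 | fin | 7 | 30 | LA | 9
Z3 | 3 | mkt | 8 | 5 | LA | 3
After WHERE (1 rows):
books.code | books.id | books.dept | books.rank | sales.price | sales.city | sales.id
Z3 | 9 | fin | 7 | 30 | LA | 9
After GROUP BY (1 rows):
books.rank | sum_id
7 | 9

== RESULT ==
books.rank | sum_id
7 | 9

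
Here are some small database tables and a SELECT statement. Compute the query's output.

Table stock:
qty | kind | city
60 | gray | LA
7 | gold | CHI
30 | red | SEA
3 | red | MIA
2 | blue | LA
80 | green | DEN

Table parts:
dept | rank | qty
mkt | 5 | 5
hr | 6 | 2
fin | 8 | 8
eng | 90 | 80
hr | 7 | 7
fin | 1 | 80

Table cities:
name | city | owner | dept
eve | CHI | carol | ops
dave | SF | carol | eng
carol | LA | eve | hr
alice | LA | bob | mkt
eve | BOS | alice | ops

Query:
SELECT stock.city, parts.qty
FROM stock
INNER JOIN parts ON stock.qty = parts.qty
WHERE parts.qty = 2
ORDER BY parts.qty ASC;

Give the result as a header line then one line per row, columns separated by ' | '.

== RESULT ==
stock.city | parts.qty
LA | 2

Derivation:
After JOIN parts (4 rows):
stock.qty | stock.kind | stock.city | parts.dept | parts.rank | parts.qty
7 | gold | CHI | hr | 7 | 7
2 | blue | LA | hr | 6 | 2
80 | green | DEN | eng | 90 | 80
80 | green | DEN | fin | 1 | 80
After WHERE (1 rows):
stock.qty | stock.kind | stock.city | parts.dept | parts.rank | parts.qty
2 | blue | LA | hr | 6 | 2
After SELECT (1 rows):
stock.city | parts.qty
LA | 2
After ORDER BY (1 rows):
stock.city | parts.qty
LA | 2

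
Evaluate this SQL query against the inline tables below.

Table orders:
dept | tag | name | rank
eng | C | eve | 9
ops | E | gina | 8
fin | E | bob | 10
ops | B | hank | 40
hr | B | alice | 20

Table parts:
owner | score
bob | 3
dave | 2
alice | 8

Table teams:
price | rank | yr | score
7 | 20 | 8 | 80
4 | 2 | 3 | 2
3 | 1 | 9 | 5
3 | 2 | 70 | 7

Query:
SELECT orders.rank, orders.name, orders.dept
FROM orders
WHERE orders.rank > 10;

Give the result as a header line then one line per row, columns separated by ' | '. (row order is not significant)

After WHERE (2 rows):
orders.dept | orders.tag | orders.name | orders.rank
ops | B | hank | 40
hr | B | alice | 20
After SELECT (2 rows):
orders.rank | orders.name | orders.dept
40 | hank | ops
20 | alice | hr

== RESULT ==
orders.rank | orders.name | orders.dept
40 | hank | ops
20 | alice | hr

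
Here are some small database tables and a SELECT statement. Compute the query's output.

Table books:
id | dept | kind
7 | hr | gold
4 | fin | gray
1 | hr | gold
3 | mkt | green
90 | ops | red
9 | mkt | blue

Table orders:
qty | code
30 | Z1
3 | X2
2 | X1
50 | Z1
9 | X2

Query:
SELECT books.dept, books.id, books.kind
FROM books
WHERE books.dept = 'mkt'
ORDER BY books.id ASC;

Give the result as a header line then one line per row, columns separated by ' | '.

== RESULT ==
books.dept | books.id | books.kind
mkt | 3 | green
mkt | 9 | blue

Derivation:
After WHERE (2 rows):
books.id | books.dept | books.kind
3 | mkt | green
9 | mkt | blue
After SELECT (2 rows):
books.dept | books.id | books.kind
mkt | 3 | green
mkt | 9 | blue
After ORDER BY (2 rows):
books.dept | books.id | books.kind
mkt | 3 | green
mkt | 9 | blue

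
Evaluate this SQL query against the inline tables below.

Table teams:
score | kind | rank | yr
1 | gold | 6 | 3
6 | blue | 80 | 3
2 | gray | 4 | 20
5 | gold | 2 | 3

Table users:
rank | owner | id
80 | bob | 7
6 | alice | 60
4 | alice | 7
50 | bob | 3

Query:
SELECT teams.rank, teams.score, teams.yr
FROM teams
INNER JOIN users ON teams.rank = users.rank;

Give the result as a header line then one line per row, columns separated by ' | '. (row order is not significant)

After JOIN users (3 rows):
teams.score | teams.kind | teams.rank | teams.yr | users.rank | users.owner | users.id
1 | gold | 6 | 3 | 6 | alice | 60
6 | blue | 80 | 3 | 80 | bob | 7
2 | gray | 4 | 20 | 4 | alice | 7
After SELECT (3 rows):
teams.rank | teams.score | teams.yr
6 | 1 | 3
80 | 6 | 3
4 | 2 | 20

== RESULT ==
teams.rank | teams.score | teams.yr
6 | 1 | 3
80 | 6 | 3
4 | 2 | 20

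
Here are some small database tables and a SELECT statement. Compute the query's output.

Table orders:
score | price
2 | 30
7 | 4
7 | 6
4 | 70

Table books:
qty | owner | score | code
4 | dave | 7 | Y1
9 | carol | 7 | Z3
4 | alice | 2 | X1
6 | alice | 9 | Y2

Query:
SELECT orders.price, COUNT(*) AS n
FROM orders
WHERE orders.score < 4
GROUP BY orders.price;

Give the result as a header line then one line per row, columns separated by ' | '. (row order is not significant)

== RESULT ==
orders.price | n
30 | 1

Derivation:
After WHERE (1 rows):
orders.score | orders.price
2 | 30
After GROUP BY (1 rows):
orders.price | n
30 | 1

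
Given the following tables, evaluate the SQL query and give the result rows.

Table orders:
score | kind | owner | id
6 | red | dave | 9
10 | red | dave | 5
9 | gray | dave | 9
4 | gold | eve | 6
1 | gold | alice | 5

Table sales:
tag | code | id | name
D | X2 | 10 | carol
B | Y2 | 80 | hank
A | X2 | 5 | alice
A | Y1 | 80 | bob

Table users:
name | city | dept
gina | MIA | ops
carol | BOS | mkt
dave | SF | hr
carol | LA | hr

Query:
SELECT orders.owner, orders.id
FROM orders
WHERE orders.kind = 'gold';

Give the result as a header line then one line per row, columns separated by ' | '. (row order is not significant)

== RESULT ==
orders.owner | orders.id
eve | 6
alice | 5

Derivation:
After WHERE (2 rows):
orders.score | orders.kind | orders.owner | orders.id
4 | gold | eve | 6
1 | gold | alice | 5
After SELECT (2 rows):
orders.owner | orders.id
eve | 6
alice | 5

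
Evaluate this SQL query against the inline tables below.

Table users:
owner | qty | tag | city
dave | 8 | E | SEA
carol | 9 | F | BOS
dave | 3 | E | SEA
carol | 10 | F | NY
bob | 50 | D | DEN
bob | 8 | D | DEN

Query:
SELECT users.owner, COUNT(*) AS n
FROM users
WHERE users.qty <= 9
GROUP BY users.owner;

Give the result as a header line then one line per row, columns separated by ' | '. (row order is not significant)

== RESULT ==
users.owner | n
dave | 2
carol | 1
bob | 1

Derivation:
After WHERE (4 rows):
users.owner | users.qty | users.tag | users.city
dave | 8 | E | SEA
carol | 9 | F | BOS
dave | 3 | E | SEA
bob | 8 | D | DEN
After GROUP BY (3 rows):
users.owner | n
dave | 2
carol | 1
bob | 1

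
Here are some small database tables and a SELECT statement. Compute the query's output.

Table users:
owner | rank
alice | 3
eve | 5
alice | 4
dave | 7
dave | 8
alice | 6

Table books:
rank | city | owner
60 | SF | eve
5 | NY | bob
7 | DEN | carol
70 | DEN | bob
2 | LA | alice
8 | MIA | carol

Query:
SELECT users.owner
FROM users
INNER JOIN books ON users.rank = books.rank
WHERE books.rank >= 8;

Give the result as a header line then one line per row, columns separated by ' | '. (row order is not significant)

After JOIN books (3 rows):
users.owner | users.rank | books.rank | books.city | books.owner
eve | 5 | 5 | NY | bob
dave | 7 | 7 | DEN | carol
dave | 8 | 8 | MIA | carol
After WHERE (1 rows):
users.owner | users.rank | books.rank | books.city | books.owner
dave | 8 | 8 | MIA | carol
After SELECT (1 rows):
users.owner
dave

== RESULT ==
users.owner
dave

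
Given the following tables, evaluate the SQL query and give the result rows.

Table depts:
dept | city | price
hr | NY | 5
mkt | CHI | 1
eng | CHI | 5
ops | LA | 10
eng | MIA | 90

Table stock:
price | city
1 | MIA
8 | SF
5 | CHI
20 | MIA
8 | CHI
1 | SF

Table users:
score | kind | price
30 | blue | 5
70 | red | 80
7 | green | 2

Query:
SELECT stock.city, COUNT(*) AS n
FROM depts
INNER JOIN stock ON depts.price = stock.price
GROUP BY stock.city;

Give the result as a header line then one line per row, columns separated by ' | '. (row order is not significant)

After JOIN stock (4 rows):
depts.dept | depts.city | depts.price | stock.price | stock.city
hr | NY | 5 | 5 | CHI
mkt | CHI | 1 | 1 | MIA
mkt | CHI | 1 | 1 | SF
eng | CHI | 5 | 5 | CHI
After GROUP BY (3 rows):
stock.city | n
CHI | 2
MIA | 1
SF | 1

== RESULT ==
stock.city | n
CHI | 2
MIA | 1
SF | 1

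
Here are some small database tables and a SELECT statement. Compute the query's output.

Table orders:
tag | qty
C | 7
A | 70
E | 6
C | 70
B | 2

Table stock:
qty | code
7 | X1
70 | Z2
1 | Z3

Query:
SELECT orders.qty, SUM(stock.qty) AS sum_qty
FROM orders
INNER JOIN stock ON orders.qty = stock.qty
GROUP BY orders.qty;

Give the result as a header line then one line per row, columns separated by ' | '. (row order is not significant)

== RESULT ==
orders.qty | sum_qty
7 | 7
70 | 140

Derivation:
After JOIN stock (3 rows):
orders.tag | orders.qty | stock.qty | stock.code
C | 7 | 7 | X1
A | 70 | 70 | Z2
C | 70 | 70 | Z2
After GROUP BY (2 rows):
orders.qty | sum_qty
7 | 7
70 | 140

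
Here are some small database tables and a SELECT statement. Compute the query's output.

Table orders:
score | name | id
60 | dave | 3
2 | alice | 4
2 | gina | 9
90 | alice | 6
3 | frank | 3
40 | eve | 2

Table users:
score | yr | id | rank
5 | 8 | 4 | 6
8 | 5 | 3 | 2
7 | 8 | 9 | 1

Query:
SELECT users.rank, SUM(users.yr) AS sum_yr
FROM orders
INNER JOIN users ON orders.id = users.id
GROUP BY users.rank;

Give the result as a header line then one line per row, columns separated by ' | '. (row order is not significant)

After JOIN users (4 rows):
orders.score | orders.name | orders.id | users.score | users.yr | users.id | users.rank
60 | dave | 3 | 8 | 5 | 3 | 2
2 | alice | 4 | 5 | 8 | 4 | 6
2 | gina | 9 | 7 | 8 | 9 | 1
3 | frank | 3 | 8 | 5 | 3 | 2
After GROUP BY (3 rows):
users.rank | sum_yr
2 | 10
6 | 8
1 | 8

== RESULT ==
users.rank | sum_yr
2 | 10
6 | 8
1 | 8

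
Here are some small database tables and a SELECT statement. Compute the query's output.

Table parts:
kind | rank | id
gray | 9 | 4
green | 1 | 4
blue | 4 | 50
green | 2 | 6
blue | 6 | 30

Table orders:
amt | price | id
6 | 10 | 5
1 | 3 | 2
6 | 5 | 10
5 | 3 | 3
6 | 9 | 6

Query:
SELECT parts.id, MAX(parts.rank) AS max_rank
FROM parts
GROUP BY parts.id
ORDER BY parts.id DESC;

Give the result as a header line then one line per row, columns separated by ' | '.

== RESULT ==
parts.id | max_rank
50 | 4
30 | 6
6 | 2
4 | 9

Derivation:
After GROUP BY (4 rows):
parts.id | max_rank
4 | 9
50 | 4
6 | 2
30 | 6
After ORDER BY (4 rows):
parts.id | max_rank
50 | 4
30 | 6
6 | 2
4 | 9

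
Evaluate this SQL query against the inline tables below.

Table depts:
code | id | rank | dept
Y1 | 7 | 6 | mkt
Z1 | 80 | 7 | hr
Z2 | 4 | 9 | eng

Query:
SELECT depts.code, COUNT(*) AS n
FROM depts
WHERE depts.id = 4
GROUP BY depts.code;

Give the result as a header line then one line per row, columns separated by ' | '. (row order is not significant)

== RESULT ==
depts.code | n
Z2 | 1

Derivation:
After WHERE (1 rows):
depts.code | depts.id | depts.rank | depts.dept
Z2 | 4 | 9 | eng
After GROUP BY (1 rows):
depts.code | n
Z2 | 1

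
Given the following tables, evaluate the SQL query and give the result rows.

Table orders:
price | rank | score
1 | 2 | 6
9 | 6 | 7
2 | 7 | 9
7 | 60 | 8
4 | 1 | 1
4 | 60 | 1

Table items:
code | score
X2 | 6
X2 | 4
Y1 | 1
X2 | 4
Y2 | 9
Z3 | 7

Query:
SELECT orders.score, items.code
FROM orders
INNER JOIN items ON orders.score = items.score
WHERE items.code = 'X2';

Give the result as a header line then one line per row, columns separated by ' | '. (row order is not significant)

After JOIN items (5 rows):
orders.price | orders.rank | orders.score | items.code | items.score
1 | 2 | 6 | X2 | 6
9 | 6 | 7 | Z3 | 7
2 | 7 | 9 | Y2 | 9
4 | 1 | 1 | Y1 | 1
4 | 60 | 1 | Y1 | 1
After WHERE (1 rows):
orders.price | orders.rank | orders.score | items.code | items.score
1 | 2 | 6 | X2 | 6
After SELECT (1 rows):
orders.score | items.code
6 | X2

== RESULT ==
orders.score | items.code
6 | X2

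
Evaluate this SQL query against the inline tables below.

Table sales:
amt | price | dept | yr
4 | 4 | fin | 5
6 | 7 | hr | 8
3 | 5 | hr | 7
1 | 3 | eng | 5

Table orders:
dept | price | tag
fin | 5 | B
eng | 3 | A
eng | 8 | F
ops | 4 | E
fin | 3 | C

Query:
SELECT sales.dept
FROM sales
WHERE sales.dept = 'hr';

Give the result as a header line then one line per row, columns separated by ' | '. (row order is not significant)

== RESULT ==
sales.dept
hr
hr

Derivation:
After WHERE (2 rows):
sales.amt | sales.price | sales.dept | sales.yr
6 | 7 | hr | 8
3 | 5 | hr | 7
After SELECT (2 rows):
sales.dept
hr
hr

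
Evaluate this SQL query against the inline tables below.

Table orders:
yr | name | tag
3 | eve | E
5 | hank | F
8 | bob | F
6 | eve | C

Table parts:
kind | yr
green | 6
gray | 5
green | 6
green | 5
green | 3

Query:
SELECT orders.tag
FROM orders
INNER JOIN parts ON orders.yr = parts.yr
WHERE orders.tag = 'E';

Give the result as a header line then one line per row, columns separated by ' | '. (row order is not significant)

== RESULT ==
orders.tag
E

Derivation:
After JOIN parts (5 rows):
orders.yr | orders.name | orders.tag | parts.kind | parts.yr
3 | eve | E | green | 3
5 | hank | F | gray | 5
5 | hank | F | green | 5
6 | eve | C | green | 6
6 | eve | C | green | 6
After WHERE (1 rows):
orders.yr | orders.name | orders.tag | parts.kind | parts.yr
3 | eve | E | green | 3
After SELECT (1 rows):
orders.tag
E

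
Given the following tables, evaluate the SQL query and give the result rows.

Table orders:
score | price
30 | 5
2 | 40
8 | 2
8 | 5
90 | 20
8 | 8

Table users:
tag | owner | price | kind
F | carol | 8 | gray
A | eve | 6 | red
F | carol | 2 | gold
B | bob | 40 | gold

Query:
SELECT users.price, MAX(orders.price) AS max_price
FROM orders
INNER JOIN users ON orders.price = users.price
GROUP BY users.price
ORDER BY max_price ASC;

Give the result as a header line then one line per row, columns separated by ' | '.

After JOIN users (3 rows):
orders.score | orders.price | users.tag | users.owner | users.price | users.kind
2 | 40 | B | bob | 40 | gold
8 | 2 | F | carol | 2 | gold
8 | 8 | F | carol | 8 | gray
After GROUP BY (3 rows):
users.price | max_price
40 | 40
2 | 2
8 | 8
After ORDER BY (3 rows):
users.price | max_price
2 | 2
8 | 8
40 | 40

== RESULT ==
users.price | max_price
2 | 2
8 | 8
40 | 40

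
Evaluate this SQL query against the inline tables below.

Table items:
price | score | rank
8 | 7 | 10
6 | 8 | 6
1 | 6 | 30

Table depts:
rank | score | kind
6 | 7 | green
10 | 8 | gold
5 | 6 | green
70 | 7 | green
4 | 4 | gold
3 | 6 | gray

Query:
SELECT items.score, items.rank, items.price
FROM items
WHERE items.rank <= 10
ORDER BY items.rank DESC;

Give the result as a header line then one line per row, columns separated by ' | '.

After WHERE (2 rows):
items.price | items.score | items.rank
8 | 7 | 10
6 | 8 | 6
After SELECT (2 rows):
items.score | items.rank | items.price
7 | 10 | 8
8 | 6 | 6
After ORDER BY (2 rows):
items.score | items.rank | items.price
7 | 10 | 8
8 | 6 | 6

== RESULT ==
items.score | items.rank | items.price
7 | 10 | 8
8 | 6 | 6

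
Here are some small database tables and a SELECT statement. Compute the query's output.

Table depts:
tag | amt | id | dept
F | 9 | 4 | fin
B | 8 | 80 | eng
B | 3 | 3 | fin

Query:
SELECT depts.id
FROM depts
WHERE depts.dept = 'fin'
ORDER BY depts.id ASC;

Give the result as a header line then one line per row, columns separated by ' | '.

After WHERE (2 rows):
depts.tag | depts.amt | depts.id | depts.dept
F | 9 | 4 | fin
B | 3 | 3 | fin
After SELECT (2 rows):
depts.id
4
3
After ORDER BY (2 rows):
depts.id
3
4

== RESULT ==
depts.id
3
4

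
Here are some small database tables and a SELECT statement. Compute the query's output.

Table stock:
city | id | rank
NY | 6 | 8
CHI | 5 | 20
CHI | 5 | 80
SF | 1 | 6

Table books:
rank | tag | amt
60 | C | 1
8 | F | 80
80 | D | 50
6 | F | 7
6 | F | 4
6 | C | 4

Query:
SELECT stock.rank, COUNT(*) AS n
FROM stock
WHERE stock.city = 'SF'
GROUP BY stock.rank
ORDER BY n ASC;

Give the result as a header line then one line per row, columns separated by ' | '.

== RESULT ==
stock.rank | n
6 | 1

Derivation:
After WHERE (1 rows):
stock.city | stock.id | stock.rank
SF | 1 | 6
After GROUP BY (1 rows):
stock.rank | n
6 | 1
After ORDER BY (1 rows):
stock.rank | n
6 | 1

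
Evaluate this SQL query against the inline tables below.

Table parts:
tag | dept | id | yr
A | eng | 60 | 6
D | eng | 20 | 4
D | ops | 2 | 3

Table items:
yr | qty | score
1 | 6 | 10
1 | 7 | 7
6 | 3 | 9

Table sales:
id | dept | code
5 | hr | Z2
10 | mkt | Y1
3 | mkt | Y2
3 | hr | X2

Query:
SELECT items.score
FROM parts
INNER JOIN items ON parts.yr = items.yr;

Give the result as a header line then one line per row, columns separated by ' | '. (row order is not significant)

After JOIN items (1 rows):
parts.tag | parts.dept | parts.id | parts.yr | items.yr | items.qty | items.score
A | eng | 60 | 6 | 6 | 3 | 9
After SELECT (1 rows):
items.score
9

== RESULT ==
items.score
9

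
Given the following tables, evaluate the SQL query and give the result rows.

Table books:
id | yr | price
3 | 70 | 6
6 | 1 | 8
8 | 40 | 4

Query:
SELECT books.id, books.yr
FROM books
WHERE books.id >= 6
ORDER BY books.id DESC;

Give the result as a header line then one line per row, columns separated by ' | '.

After WHERE (2 rows):
books.id | books.yr | books.price
6 | 1 | 8
8 | 40 | 4
After SELECT (2 rows):
books.id | books.yr
6 | 1
8 | 40
After ORDER BY (2 rows):
books.id | books.yr
8 | 40
6 | 1

== RESULT ==
books.id | books.yr
8 | 40
6 | 1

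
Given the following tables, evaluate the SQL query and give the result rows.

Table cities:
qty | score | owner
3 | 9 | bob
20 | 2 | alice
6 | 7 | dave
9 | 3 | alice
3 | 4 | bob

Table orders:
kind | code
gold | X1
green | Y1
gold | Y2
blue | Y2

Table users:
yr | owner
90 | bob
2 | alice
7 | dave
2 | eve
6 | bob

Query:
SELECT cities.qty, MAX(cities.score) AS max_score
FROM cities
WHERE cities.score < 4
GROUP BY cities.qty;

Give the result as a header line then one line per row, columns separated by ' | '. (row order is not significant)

After WHERE (2 rows):
cities.qty | cities.score | cities.owner
20 | 2 | alice
9 | 3 | alice
After GROUP BY (2 rows):
cities.qty | max_score
20 | 2
9 | 3

== RESULT ==
cities.qty | max_score
20 | 2
9 | 3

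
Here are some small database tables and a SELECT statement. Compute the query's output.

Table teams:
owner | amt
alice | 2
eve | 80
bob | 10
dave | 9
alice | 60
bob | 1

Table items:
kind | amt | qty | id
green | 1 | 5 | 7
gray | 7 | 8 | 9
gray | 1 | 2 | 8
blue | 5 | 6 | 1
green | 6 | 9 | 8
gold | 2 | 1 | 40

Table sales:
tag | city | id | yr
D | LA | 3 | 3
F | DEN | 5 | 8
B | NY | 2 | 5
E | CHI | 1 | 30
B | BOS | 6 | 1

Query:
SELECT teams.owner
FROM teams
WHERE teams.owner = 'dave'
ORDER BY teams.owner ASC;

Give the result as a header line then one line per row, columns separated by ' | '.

After WHERE (1 rows):
teams.owner | teams.amt
dave | 9
After SELECT (1 rows):
teams.owner
dave
After ORDER BY (1 rows):
teams.owner
dave

== RESULT ==
teams.owner
dave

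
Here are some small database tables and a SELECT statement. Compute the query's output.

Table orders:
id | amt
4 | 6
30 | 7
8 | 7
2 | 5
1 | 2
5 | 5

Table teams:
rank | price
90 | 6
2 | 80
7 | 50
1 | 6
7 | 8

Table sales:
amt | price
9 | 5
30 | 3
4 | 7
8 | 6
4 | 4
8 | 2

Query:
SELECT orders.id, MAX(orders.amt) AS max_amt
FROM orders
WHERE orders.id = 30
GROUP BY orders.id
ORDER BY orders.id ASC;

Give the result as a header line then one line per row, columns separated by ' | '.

== RESULT ==
orders.id | max_amt
30 | 7

Derivation:
After WHERE (1 rows):
orders.id | orders.amt
30 | 7
After GROUP BY (1 rows):
orders.id | max_amt
30 | 7
After ORDER BY (1 rows):
orders.id | max_amt
30 | 7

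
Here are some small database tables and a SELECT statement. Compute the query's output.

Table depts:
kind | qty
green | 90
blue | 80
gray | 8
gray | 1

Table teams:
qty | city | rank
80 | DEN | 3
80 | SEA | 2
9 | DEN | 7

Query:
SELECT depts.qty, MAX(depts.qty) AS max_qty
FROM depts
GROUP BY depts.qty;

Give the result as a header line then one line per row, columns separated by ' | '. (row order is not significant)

== RESULT ==
depts.qty | max_qty
90 | 90
80 | 80
8 | 8
1 | 1

Derivation:
After GROUP BY (4 rows):
depts.qty | max_qty
90 | 90
80 | 80
8 | 8
1 | 1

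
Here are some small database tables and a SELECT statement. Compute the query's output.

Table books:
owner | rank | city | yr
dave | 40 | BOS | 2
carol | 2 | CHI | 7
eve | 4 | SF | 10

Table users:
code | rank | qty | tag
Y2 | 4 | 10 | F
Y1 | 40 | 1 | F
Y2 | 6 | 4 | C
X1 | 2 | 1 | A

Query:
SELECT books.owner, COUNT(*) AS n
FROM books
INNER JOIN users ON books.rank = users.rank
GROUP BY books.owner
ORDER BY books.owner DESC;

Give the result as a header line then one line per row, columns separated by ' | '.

== RESULT ==
books.owner | n
eve | 1
dave | 1
carol | 1

Derivation:
After JOIN users (3 rows):
books.owner | books.rank | books.city | books.yr | users.code | users.rank | users.qty | users.tag
dave | 40 | BOS | 2 | Y1 | 40 | 1 | F
carol | 2 | CHI | 7 | X1 | 2 | 1 | A
eve | 4 | SF | 10 | Y2 | 4 | 10 | F
After GROUP BY (3 rows):
books.owner | n
dave | 1
carol | 1
eve | 1
After ORDER BY (3 rows):
books.owner | n
eve | 1
dave | 1
carol | 1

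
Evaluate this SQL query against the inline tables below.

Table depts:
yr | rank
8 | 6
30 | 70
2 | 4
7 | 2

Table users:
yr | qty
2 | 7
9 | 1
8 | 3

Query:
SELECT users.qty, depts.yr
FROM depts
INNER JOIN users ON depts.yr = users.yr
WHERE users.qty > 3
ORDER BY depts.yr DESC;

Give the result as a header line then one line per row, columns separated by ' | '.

After JOIN users (2 rows):
depts.yr | depts.rank | users.yr | users.qty
8 | 6 | 8 | 3
2 | 4 | 2 | 7
After WHERE (1 rows):
depts.yr | depts.rank | users.yr | users.qty
2 | 4 | 2 | 7
After SELECT (1 rows):
users.qty | depts.yr
7 | 2
After ORDER BY (1 rows):
users.qty | depts.yr
7 | 2

== RESULT ==
users.qty | depts.yr
7 | 2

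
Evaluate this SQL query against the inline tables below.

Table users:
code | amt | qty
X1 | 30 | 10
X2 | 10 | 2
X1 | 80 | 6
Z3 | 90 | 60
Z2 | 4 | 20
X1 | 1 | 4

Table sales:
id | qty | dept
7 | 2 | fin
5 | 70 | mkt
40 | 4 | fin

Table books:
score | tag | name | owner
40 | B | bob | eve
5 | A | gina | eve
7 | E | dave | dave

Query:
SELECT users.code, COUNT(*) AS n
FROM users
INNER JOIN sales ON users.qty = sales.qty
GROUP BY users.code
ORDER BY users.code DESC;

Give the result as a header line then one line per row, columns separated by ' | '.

After JOIN sales (2 rows):
users.code | users.amt | users.qty | sales.id | sales.qty | sales.dept
X2 | 10 | 2 | 7 | 2 | fin
X1 | 1 | 4 | 40 | 4 | fin
After GROUP BY (2 rows):
users.code | n
X2 | 1
X1 | 1
After ORDER BY (2 rows):
users.code | n
X2 | 1
X1 | 1

== RESULT ==
users.code | n
X2 | 1
X1 | 1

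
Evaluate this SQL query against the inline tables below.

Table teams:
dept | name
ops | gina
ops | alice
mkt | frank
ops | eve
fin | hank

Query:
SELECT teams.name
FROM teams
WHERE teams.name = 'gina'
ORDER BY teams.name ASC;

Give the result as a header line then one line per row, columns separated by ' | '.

== RESULT ==
teams.name
gina

Derivation:
After WHERE (1 rows):
teams.dept | teams.name
ops | gina
After SELECT (1 rows):
teams.name
gina
After ORDER BY (1 rows):
teams.name
gina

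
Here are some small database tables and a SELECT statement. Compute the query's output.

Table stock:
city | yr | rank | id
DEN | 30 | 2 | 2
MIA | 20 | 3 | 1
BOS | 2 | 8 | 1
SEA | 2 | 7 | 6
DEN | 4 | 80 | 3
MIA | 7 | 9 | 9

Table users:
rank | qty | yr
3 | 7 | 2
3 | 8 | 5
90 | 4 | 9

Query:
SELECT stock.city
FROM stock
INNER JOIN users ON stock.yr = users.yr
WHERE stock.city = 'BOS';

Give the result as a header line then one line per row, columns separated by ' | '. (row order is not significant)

== RESULT ==
stock.city
BOS

Derivation:
After JOIN users (2 rows):
stock.city | stock.yr | stock.rank | stock.id | users.rank | users.qty | users.yr
BOS | 2 | 8 | 1 | 3 | 7 | 2
SEA | 2 | 7 | 6 | 3 | 7 | 2
After WHERE (1 rows):
stock.city | stock.yr | stock.rank | stock.id | users.rank | users.qty | users.yr
BOS | 2 | 8 | 1 | 3 | 7 | 2
After SELECT (1 rows):
stock.city
BOS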